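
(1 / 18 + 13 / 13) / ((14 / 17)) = 323 / 252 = 1.28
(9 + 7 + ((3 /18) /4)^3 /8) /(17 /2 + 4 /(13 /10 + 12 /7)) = 373358803 /229312512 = 1.63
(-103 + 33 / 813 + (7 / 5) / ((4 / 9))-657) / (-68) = 4101907 / 368560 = 11.13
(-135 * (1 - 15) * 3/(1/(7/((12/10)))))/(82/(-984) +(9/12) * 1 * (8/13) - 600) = -105300/1909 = -55.16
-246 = -246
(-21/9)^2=49/9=5.44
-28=-28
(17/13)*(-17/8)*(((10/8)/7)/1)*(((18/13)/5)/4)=-2601/75712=-0.03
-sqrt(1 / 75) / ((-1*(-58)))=-sqrt(3) / 870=-0.00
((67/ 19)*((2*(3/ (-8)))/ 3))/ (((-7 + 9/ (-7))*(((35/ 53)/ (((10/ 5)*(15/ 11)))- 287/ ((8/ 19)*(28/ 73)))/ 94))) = -28038696/ 4981382171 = -0.01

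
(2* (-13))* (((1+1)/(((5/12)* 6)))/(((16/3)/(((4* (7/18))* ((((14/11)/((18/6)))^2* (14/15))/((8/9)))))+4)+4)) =-31213/39230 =-0.80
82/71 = 1.15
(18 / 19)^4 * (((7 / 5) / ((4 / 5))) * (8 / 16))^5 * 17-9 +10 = 2141499767 / 266897408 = 8.02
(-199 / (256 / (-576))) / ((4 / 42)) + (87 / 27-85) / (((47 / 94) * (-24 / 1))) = 1016969 / 216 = 4708.19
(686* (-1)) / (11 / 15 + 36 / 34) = -174930 / 457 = -382.78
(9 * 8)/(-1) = -72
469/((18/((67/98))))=4489/252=17.81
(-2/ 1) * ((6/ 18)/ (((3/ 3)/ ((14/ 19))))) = -28/ 57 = -0.49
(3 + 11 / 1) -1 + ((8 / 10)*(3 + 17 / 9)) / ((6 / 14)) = 2987 / 135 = 22.13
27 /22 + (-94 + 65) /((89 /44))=-25669 /1958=-13.11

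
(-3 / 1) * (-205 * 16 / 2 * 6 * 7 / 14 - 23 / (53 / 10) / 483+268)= 5177686 / 371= 13956.03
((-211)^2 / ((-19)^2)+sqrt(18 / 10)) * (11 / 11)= 3 * sqrt(5) / 5+44521 / 361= 124.67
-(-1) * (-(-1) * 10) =10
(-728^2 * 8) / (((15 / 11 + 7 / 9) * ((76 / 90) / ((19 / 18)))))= -131171040 / 53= -2474925.28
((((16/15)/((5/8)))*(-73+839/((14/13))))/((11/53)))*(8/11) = 17882624/4235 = 4222.58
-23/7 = -3.29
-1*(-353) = 353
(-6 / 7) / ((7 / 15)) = -1.84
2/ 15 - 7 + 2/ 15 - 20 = -401/ 15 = -26.73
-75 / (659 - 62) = -25 / 199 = -0.13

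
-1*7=-7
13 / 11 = 1.18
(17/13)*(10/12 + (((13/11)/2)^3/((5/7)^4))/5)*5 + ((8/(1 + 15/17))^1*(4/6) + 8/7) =19006488929/1816815000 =10.46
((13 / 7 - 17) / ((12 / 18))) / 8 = -159 / 56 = -2.84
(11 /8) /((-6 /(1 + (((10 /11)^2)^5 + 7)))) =-9062474867 /4715895382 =-1.92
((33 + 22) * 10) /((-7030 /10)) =-550 /703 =-0.78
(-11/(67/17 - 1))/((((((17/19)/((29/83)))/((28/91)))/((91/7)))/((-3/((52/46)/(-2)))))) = -31.01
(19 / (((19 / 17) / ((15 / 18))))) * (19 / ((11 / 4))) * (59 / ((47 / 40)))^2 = 17989808000 / 72897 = 246783.93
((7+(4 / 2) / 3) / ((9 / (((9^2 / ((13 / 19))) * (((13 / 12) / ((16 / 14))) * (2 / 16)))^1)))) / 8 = 1.49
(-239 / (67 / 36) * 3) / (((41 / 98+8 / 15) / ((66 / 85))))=-500856048 / 1593461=-314.32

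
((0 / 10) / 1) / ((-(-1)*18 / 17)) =0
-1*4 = -4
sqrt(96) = 4 * sqrt(6) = 9.80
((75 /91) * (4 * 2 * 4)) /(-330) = -80 /1001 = -0.08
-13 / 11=-1.18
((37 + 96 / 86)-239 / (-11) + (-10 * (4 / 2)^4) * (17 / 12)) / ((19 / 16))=-3787552 / 26961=-140.48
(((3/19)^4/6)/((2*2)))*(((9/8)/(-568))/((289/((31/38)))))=-7533/52026445190144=-0.00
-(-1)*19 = 19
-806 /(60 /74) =-14911 /15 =-994.07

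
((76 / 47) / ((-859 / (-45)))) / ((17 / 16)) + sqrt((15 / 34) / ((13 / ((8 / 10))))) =54720 / 686341 + sqrt(1326) / 221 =0.24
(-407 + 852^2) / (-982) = -725497 / 982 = -738.80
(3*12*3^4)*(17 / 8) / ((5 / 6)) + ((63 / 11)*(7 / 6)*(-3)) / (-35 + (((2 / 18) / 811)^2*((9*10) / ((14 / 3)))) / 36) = 1423591488508797 / 191436274205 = 7436.37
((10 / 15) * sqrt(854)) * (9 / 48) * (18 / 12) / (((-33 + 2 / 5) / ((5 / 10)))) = -0.08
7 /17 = 0.41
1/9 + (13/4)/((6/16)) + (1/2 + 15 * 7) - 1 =2039/18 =113.28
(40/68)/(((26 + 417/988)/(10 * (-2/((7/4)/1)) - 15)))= -365560/621299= -0.59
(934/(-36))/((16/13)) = -6071/288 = -21.08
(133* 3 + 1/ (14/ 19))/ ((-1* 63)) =-5605/ 882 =-6.35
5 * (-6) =-30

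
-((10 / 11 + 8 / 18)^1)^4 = -322417936 / 96059601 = -3.36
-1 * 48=-48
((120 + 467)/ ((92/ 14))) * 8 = 16436/ 23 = 714.61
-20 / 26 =-10 / 13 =-0.77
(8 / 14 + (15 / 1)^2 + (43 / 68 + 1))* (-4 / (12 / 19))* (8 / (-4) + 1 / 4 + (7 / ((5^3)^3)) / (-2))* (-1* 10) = -4013345906537 / 159375000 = -25181.78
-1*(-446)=446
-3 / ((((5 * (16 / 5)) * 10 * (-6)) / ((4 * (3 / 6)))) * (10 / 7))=7 / 1600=0.00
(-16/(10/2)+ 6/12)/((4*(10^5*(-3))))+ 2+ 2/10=8800009/4000000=2.20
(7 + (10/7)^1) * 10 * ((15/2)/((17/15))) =66375/119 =557.77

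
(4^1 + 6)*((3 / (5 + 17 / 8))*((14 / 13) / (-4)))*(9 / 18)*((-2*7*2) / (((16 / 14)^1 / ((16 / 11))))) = 54880 / 2717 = 20.20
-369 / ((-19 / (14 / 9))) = 574 / 19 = 30.21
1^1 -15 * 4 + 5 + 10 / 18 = -481 / 9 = -53.44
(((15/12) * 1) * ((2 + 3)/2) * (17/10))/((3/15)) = 425/16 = 26.56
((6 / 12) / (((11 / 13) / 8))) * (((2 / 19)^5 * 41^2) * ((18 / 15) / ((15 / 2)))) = 11188736 / 680927225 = 0.02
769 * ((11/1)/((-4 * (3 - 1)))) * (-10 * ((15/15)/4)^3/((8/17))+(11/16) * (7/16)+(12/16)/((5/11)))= -2190881/1280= -1711.63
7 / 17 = 0.41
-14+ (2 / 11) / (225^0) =-152 / 11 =-13.82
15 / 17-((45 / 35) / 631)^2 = 292646958 / 331668113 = 0.88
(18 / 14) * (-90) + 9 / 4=-3177 / 28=-113.46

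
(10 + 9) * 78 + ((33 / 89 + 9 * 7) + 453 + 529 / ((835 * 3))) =445573856 / 222945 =1998.58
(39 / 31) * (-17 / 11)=-663 / 341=-1.94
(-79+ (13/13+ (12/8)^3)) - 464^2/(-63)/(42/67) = 56909497/10584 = 5376.94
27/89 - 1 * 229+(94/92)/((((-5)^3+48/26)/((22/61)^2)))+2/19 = -52964431946526/231698085653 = -228.59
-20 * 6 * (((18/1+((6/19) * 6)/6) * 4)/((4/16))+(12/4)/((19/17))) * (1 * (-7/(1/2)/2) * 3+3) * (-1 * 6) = -72822240/19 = -3832749.47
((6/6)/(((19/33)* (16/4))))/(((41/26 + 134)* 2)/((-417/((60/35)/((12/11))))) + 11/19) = -37947/38704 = -0.98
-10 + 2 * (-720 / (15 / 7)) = -682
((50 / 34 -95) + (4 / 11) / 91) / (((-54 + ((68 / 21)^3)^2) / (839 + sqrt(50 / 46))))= -8180170200682137 / 114543994245395 -9749904887583 * sqrt(23) / 526902373528817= -71.50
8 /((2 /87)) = 348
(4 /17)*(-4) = -16 /17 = -0.94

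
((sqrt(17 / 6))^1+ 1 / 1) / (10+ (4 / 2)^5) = 1 / 42+ sqrt(102) / 252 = 0.06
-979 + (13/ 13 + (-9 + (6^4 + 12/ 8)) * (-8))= -11286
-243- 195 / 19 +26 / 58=-139301 / 551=-252.81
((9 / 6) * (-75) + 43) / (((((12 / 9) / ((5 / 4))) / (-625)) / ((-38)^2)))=470428125 / 8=58803515.62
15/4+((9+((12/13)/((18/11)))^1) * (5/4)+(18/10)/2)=3238/195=16.61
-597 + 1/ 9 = -5372/ 9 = -596.89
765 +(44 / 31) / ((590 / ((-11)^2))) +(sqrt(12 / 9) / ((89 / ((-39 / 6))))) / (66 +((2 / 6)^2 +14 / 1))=6998587 / 9145 - 39 * sqrt(3) / 64169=765.29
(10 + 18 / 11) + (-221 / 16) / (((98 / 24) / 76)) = -132295 / 539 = -245.45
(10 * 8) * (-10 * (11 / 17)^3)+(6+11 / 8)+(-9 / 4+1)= -8277663 / 39304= -210.61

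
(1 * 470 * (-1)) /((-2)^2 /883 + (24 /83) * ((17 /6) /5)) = -86114575 /30852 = -2791.22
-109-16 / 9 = -997 / 9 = -110.78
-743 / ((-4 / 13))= 9659 / 4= 2414.75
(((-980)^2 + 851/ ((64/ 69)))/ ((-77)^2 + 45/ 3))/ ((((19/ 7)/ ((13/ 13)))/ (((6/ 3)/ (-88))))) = -430670233/ 318027776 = -1.35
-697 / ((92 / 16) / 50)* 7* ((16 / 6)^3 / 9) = -499609600 / 5589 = -89391.59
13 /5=2.60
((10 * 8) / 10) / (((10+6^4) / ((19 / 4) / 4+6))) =115 / 2612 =0.04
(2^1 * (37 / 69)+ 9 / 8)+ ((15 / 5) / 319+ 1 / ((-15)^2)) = 29203921 / 13206600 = 2.21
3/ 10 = 0.30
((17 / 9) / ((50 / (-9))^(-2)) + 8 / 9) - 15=32213 / 729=44.19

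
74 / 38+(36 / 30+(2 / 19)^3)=107979 / 34295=3.15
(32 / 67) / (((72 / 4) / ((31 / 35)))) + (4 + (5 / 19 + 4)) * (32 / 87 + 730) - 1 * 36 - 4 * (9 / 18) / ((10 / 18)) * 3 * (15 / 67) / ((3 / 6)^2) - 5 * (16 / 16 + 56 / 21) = 69437790011 / 11628855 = 5971.16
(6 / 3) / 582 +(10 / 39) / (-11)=-827 / 41613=-0.02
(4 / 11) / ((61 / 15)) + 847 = 568397 / 671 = 847.09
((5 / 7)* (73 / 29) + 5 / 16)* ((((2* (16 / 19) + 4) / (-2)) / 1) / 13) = -185085 / 401128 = -0.46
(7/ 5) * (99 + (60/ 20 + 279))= 2667/ 5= 533.40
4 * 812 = 3248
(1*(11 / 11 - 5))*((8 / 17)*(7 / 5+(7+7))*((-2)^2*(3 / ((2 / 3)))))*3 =-133056 / 85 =-1565.36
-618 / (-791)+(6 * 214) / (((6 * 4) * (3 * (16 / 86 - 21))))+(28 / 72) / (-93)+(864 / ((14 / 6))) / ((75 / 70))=204738048122 / 592549965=345.52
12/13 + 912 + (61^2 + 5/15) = 180736/39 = 4634.26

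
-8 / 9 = -0.89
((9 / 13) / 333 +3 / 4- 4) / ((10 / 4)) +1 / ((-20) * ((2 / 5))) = -27401 / 19240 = -1.42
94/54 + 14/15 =2.67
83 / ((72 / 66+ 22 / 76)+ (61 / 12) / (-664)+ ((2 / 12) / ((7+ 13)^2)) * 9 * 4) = 3455522400 / 57774967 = 59.81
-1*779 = -779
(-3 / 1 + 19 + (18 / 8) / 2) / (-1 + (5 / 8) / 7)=-959 / 51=-18.80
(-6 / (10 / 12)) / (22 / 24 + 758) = -432 / 45535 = -0.01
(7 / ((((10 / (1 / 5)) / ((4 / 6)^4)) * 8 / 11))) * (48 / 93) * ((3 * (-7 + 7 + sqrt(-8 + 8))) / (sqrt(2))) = 0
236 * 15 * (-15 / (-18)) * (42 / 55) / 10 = 2478 / 11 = 225.27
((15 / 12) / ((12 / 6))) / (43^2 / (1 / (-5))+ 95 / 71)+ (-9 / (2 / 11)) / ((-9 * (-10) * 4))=-144457 / 1050080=-0.14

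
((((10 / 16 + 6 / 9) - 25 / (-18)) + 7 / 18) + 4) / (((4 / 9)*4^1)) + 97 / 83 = 54663 / 10624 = 5.15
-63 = -63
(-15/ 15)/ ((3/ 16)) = -16/ 3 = -5.33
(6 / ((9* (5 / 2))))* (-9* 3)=-36 / 5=-7.20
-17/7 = -2.43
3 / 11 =0.27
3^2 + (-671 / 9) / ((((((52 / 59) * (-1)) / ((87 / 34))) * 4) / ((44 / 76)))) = 40.33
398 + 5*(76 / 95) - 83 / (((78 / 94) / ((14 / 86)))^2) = 1121572255 / 2812329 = 398.81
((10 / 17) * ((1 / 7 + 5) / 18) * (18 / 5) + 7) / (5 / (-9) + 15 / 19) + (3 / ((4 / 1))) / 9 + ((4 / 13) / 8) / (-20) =3025279 / 92820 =32.59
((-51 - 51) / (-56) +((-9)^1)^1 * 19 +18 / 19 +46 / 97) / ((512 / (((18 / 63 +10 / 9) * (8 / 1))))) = -95226241 / 26008416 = -3.66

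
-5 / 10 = -1 / 2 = -0.50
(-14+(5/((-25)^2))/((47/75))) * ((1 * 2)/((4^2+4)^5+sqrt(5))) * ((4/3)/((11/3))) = -3365888000/1058815999999483+26296 * sqrt(5)/26470399999987075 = -0.00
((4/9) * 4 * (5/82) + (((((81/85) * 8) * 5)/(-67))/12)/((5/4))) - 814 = -1710436274/2101455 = -813.93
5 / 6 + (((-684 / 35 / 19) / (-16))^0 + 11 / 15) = 77 / 30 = 2.57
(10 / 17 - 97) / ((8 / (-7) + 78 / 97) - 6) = 1112881 / 73168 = 15.21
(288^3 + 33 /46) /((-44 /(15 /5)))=-3296526435 /2024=-1628718.59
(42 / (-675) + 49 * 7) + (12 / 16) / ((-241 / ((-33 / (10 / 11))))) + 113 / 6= 156985313 / 433800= 361.88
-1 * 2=-2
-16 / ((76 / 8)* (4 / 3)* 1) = -24 / 19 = -1.26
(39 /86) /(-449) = -39 /38614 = -0.00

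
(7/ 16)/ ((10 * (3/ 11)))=77/ 480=0.16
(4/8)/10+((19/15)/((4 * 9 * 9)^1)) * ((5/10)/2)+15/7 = 298537/136080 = 2.19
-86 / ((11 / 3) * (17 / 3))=-774 / 187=-4.14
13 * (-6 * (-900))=70200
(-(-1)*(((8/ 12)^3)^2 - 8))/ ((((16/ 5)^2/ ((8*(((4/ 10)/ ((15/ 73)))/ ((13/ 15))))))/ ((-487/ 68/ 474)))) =128161355/ 610925328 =0.21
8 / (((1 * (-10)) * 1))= -4 / 5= -0.80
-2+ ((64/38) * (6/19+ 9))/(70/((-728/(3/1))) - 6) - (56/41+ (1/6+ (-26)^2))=-6601926881/9679854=-682.03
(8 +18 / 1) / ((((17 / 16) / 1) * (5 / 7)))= 2912 / 85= 34.26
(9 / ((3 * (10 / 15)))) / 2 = 9 / 4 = 2.25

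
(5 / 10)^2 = 1 / 4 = 0.25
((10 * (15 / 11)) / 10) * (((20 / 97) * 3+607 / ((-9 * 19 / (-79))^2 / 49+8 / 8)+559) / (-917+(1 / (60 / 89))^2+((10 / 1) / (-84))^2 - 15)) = -1915346645052120 / 1172695910182357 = -1.63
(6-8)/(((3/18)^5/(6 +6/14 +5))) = -1244160/7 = -177737.14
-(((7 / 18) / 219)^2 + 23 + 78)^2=-2463254327592010969 / 241471833524496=-10201.00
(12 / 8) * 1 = 3 / 2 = 1.50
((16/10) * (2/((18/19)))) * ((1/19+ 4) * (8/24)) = 616/135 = 4.56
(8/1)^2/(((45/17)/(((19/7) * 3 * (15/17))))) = 1216/7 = 173.71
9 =9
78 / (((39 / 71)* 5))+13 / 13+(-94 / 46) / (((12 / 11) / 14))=3.18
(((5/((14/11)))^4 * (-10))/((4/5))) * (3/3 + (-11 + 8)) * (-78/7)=-8921859375/134456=-66355.23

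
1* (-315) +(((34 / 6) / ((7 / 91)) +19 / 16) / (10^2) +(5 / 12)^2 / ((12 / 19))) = -3390947 / 10800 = -313.98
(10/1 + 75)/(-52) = -85/52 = -1.63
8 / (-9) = -8 / 9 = -0.89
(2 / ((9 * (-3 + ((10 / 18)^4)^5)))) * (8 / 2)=-5403406870691968356 / 18236450504869572889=-0.30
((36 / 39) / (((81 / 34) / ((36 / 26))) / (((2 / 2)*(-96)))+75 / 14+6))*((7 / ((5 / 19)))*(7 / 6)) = 28361984 / 11226735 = 2.53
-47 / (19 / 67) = -3149 / 19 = -165.74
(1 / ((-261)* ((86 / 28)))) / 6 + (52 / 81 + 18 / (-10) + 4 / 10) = -382934 / 505035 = -0.76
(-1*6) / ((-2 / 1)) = 3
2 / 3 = 0.67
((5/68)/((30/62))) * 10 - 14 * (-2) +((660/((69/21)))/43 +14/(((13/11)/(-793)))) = -944198813/100878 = -9359.81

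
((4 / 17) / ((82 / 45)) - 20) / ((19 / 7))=-96950 / 13243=-7.32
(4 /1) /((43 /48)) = 4.47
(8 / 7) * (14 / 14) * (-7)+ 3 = -5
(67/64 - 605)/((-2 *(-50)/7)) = -270571/6400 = -42.28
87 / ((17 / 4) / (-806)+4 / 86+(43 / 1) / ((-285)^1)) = -3437380440 / 4331831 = -793.52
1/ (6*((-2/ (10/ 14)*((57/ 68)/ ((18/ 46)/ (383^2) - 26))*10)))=1491240221/ 8076989718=0.18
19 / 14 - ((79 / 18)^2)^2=-271653295 / 734832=-369.68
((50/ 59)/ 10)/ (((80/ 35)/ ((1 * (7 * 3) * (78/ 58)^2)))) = 1117935/ 793904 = 1.41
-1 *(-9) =9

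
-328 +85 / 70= -4575 / 14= -326.79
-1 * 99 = -99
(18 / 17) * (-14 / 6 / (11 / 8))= -336 / 187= -1.80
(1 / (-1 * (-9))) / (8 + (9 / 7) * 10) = 7 / 1314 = 0.01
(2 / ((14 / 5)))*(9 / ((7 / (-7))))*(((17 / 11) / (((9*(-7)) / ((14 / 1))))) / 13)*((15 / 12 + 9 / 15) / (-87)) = -629 / 174174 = -0.00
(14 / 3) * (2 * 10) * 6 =560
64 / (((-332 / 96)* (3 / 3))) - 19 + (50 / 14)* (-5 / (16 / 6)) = -205453 / 4648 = -44.20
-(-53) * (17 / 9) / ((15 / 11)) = 9911 / 135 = 73.41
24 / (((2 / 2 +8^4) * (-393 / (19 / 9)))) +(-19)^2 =1743760891 / 4830363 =361.00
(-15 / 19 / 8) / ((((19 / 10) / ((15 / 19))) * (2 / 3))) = -3375 / 54872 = -0.06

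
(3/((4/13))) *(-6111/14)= -34047/8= -4255.88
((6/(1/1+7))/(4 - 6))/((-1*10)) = 3/80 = 0.04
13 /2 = 6.50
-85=-85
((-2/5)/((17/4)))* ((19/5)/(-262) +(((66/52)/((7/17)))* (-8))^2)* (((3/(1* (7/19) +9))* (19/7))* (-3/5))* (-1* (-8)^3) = 21946047255991296/1436154162625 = 15281.12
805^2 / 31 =648025 / 31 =20904.03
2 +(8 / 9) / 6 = 58 / 27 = 2.15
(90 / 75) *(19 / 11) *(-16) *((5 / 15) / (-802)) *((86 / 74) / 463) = 13072 / 377824205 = 0.00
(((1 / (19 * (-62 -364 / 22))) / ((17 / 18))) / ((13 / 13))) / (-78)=0.00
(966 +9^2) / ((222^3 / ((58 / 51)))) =10121 / 92998908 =0.00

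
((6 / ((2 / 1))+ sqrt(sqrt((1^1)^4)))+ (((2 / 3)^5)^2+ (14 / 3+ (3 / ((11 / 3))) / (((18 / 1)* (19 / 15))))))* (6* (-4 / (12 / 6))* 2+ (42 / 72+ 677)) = 153457999643 / 26926344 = 5699.18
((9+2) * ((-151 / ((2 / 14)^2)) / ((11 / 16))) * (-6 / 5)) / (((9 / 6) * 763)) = 67648 / 545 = 124.12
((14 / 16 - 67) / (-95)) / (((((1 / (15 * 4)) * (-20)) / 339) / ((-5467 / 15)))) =980402577 / 3800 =258000.68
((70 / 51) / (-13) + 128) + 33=106673 / 663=160.89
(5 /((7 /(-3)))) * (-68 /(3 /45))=15300 /7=2185.71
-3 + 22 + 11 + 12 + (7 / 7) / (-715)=30029 / 715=42.00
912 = 912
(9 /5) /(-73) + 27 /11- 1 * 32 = -118724 /4015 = -29.57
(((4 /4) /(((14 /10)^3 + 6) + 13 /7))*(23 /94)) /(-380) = -4025 /66267744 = -0.00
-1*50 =-50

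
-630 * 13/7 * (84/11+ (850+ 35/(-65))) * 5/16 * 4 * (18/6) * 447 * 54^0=-36980924625/22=-1680951119.32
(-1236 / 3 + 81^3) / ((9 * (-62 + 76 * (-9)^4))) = 531029 / 4487166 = 0.12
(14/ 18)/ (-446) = -7/ 4014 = -0.00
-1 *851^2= -724201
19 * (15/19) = 15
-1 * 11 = -11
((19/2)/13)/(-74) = -19/1924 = -0.01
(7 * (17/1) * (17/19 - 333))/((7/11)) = -1179970/19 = -62103.68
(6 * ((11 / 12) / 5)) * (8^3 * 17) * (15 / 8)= 17952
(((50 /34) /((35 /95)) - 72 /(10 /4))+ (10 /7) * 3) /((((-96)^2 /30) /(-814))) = 4969877 /91392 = 54.38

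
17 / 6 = 2.83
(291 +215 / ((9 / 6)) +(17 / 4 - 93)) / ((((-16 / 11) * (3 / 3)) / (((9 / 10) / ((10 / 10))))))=-136851 / 640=-213.83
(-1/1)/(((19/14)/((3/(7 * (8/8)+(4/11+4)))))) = -462/2375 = -0.19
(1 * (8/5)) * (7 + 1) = 64/5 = 12.80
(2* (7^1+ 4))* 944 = 20768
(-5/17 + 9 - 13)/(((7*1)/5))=-365/119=-3.07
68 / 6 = 34 / 3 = 11.33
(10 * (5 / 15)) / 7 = 10 / 21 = 0.48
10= 10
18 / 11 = 1.64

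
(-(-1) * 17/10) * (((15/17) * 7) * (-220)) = -2310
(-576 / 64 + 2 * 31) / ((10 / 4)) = 106 / 5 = 21.20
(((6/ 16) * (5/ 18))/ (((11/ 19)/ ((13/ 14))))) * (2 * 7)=1235/ 528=2.34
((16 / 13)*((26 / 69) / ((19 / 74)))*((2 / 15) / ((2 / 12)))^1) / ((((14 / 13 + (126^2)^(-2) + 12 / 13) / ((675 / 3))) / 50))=1790544559104000 / 220289407061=8128.15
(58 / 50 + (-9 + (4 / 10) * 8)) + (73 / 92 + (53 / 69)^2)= -1550429 / 476100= -3.26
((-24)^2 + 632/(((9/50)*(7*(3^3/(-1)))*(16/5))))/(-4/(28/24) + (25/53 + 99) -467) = -51404753/33442875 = -1.54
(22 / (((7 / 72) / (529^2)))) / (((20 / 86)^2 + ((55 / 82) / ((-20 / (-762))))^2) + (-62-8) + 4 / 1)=22044036861893376 / 204380319535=107857.92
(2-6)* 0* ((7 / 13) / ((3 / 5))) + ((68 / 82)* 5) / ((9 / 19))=3230 / 369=8.75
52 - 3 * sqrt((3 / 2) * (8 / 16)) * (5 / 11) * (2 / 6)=52 - 5 * sqrt(3) / 22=51.61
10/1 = 10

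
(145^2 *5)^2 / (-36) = -11051265625 / 36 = -306979600.69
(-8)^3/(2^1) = -256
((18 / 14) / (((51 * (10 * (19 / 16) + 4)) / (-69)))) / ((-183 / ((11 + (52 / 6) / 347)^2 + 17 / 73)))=1772673331696 / 24309922917903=0.07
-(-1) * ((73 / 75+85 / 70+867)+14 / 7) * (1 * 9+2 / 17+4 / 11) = 540615477 / 65450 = 8259.98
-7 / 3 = -2.33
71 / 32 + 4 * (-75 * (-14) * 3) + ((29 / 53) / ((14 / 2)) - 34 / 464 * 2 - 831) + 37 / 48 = 11771.92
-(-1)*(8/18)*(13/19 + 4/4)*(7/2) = 448/171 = 2.62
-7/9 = -0.78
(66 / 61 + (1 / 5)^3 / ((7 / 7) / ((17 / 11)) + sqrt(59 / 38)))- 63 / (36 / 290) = -506.41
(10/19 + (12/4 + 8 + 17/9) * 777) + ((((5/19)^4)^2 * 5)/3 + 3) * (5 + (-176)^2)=5245851393080588/50950689123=102959.38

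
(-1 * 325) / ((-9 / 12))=433.33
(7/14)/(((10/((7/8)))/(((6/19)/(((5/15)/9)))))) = 567/1520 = 0.37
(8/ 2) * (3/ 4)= 3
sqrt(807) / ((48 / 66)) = 39.06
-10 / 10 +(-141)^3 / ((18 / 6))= -934408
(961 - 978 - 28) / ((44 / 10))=-225 / 22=-10.23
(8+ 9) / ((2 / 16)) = 136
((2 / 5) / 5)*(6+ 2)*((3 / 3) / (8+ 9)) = 16 / 425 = 0.04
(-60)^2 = 3600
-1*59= -59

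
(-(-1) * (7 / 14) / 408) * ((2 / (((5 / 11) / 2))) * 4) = 11 / 255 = 0.04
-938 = -938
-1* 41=-41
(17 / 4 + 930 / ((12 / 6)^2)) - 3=935 / 4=233.75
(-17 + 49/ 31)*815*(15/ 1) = -5843550/ 31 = -188501.61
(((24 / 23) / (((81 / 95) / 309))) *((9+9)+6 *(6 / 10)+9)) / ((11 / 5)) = 5259.92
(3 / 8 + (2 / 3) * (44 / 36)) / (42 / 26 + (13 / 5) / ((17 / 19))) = 283985 / 1079136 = 0.26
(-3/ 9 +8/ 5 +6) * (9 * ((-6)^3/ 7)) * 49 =-494424/ 5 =-98884.80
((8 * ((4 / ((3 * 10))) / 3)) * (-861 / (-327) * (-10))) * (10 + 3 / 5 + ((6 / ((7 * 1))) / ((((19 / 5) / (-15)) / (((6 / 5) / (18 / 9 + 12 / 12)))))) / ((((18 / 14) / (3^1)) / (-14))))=-47821088 / 93195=-513.13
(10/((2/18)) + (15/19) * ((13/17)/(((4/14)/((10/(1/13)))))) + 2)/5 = 118441/1615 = 73.34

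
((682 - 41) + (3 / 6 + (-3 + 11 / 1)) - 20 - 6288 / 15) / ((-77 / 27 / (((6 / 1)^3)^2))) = -1324587168 / 385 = -3440486.15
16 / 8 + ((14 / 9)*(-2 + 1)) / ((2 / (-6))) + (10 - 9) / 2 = 43 / 6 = 7.17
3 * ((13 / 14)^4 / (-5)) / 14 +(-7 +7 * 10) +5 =182774477 / 2689120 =67.97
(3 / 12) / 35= 1 / 140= 0.01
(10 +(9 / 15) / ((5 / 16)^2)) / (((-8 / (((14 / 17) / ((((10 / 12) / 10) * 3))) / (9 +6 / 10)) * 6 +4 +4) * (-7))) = 1009 / 57700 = 0.02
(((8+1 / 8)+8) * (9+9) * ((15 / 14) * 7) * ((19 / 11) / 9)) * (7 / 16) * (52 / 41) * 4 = 3345615 / 3608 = 927.28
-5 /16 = -0.31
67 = 67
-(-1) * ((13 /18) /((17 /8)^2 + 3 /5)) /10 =0.01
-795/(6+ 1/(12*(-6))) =-57240/431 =-132.81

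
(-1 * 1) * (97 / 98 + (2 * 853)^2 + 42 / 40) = -2852229279 / 980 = -2910438.04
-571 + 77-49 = -543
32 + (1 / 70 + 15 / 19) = 43629 / 1330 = 32.80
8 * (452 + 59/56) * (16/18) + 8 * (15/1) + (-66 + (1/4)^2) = 366887/112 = 3275.78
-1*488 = -488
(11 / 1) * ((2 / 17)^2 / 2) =22 / 289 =0.08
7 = 7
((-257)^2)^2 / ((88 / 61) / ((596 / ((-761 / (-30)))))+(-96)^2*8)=594757402120335 / 10051715251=59169.74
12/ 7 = 1.71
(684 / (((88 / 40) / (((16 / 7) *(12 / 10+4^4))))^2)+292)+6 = 289588061626 / 5929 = 48842648.28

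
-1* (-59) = 59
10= 10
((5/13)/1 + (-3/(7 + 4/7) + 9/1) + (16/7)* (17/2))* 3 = 411165/4823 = 85.25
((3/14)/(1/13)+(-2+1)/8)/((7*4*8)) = 149/12544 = 0.01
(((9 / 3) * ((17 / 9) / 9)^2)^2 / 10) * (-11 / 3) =-0.01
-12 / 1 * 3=-36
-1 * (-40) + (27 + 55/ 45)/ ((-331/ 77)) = 99602/ 2979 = 33.43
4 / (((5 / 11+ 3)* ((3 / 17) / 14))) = 5236 / 57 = 91.86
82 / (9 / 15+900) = 410 / 4503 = 0.09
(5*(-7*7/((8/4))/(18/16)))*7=-6860/9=-762.22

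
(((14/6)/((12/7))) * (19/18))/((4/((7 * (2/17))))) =6517/22032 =0.30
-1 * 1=-1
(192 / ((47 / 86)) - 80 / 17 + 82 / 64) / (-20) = -17.39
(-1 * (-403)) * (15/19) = 318.16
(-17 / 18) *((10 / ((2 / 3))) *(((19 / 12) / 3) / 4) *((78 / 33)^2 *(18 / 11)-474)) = 166540415 / 191664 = 868.92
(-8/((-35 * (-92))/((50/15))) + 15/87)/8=2299/112056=0.02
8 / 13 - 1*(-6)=86 / 13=6.62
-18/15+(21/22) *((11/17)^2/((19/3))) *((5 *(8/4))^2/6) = -4071/27455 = -0.15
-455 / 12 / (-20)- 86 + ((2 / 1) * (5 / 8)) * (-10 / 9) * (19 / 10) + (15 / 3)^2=-8891 / 144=-61.74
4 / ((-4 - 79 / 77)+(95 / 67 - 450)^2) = 691306 / 34776297841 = 0.00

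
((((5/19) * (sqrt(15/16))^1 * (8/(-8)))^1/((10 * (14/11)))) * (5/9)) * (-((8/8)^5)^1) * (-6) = -55 * sqrt(15)/3192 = -0.07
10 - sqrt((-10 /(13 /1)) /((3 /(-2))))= 10 - 2 * sqrt(195) /39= 9.28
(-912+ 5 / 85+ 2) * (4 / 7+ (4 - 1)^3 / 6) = -1098299 / 238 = -4614.70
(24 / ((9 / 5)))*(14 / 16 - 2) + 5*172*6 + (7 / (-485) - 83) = 2455063 / 485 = 5061.99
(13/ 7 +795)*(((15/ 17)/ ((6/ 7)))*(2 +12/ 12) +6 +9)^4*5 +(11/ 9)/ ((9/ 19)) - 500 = 161585912119617409/ 378851256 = 426515445.21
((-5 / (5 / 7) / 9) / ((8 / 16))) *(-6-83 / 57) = 5950 / 513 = 11.60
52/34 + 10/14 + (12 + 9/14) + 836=202511/238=850.89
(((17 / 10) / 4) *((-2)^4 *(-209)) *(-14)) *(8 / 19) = 41888 / 5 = 8377.60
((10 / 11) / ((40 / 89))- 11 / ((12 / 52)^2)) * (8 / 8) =-80995 / 396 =-204.53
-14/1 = -14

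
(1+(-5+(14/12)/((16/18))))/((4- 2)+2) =-43/64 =-0.67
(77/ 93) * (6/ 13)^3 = 5544/ 68107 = 0.08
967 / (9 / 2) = 1934 / 9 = 214.89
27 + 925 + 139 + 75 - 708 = 458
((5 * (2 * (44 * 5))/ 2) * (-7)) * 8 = -61600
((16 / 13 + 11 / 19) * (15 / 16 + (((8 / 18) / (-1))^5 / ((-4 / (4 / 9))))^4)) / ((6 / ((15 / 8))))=891390001397156476326149095 / 1681263909545600847893347584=0.53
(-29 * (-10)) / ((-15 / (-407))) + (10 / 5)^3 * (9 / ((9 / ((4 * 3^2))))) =24470 / 3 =8156.67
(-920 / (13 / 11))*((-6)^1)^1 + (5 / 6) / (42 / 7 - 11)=364307 / 78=4670.60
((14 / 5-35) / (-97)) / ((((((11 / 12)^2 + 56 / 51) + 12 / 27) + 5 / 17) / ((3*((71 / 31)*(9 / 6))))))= 125923896 / 98524355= 1.28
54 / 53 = 1.02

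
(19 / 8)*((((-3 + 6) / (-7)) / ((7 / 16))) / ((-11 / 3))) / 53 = 342 / 28567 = 0.01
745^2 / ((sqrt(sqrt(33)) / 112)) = 62162800* 33^(3 / 4) / 33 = 25935945.40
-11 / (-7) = 11 / 7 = 1.57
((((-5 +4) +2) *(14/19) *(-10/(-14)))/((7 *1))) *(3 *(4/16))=15/266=0.06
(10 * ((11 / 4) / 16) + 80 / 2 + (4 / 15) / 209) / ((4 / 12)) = 4185353 / 33440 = 125.16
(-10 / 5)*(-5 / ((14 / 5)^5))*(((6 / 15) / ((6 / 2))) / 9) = 3125 / 3630312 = 0.00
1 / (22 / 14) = 7 / 11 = 0.64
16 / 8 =2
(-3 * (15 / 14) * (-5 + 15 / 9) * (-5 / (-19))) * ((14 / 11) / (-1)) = -750 / 209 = -3.59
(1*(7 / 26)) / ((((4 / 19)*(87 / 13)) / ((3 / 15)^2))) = 133 / 17400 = 0.01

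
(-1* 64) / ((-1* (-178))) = -32 / 89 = -0.36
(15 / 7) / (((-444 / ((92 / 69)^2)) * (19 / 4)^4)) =-5120 / 303778251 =-0.00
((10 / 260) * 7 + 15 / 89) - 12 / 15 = -4191 / 11570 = -0.36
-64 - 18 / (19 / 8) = -1360 / 19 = -71.58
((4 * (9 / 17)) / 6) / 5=6 / 85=0.07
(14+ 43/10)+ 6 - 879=-8547/10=-854.70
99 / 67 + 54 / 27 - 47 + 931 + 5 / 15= 178450 / 201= 887.81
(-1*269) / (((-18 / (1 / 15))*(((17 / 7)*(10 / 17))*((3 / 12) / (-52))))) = -97916 / 675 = -145.06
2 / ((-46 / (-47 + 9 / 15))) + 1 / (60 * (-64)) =2.02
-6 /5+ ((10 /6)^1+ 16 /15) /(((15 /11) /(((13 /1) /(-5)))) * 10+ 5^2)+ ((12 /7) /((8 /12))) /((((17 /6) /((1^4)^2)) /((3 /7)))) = -23744671 /35298375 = -0.67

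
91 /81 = 1.12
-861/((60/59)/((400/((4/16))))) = -1354640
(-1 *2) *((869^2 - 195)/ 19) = -1509932/ 19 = -79470.11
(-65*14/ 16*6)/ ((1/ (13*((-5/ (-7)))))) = -3168.75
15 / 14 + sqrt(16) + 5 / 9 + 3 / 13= 9595 / 1638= 5.86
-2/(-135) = 0.01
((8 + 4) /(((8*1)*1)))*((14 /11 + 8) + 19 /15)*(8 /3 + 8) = 168.63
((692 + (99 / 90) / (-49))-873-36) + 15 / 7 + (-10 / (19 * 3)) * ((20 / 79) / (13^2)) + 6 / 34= -1361045182339 / 6339188310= -214.70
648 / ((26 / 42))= 13608 / 13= 1046.77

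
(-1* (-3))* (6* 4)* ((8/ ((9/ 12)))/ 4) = 192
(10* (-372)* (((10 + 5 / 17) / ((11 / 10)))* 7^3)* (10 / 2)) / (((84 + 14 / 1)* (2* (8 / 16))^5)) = -113925000 / 187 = -609224.60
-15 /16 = -0.94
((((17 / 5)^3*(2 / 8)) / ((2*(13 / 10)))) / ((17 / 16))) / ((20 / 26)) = 578 / 125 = 4.62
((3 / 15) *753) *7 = 1054.20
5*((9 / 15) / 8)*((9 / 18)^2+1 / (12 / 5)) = 1 / 4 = 0.25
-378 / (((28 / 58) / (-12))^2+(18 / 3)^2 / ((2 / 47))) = -11444328 / 25613545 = -0.45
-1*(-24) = 24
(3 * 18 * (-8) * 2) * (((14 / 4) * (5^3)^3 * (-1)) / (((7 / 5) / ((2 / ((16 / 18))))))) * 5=47460937500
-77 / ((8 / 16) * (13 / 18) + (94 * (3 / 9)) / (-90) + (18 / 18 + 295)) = -41580 / 159847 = -0.26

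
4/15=0.27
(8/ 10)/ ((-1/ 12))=-48/ 5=-9.60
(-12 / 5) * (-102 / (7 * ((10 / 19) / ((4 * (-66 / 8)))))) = -383724 / 175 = -2192.71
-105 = -105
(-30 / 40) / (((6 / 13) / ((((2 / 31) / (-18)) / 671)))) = 13 / 1497672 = 0.00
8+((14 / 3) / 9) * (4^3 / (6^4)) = 17552 / 2187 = 8.03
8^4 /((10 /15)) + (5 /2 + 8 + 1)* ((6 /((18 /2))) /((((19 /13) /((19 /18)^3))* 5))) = 537585059 /87480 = 6145.23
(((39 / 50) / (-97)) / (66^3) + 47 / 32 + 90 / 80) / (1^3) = 2411073199 / 929570400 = 2.59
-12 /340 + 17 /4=1433 /340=4.21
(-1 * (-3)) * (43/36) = 43/12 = 3.58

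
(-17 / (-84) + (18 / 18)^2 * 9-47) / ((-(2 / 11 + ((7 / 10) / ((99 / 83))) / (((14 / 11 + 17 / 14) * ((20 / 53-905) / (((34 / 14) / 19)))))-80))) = -0.47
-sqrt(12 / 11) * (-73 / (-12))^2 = -5329 * sqrt(33) / 792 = -38.65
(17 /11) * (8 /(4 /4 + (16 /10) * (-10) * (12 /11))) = -136 /181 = -0.75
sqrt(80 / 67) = 4* sqrt(335) / 67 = 1.09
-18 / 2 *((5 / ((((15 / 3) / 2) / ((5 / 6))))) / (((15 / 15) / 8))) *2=-240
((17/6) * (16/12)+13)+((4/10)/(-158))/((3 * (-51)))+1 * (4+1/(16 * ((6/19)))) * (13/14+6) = 1241744963/27074880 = 45.86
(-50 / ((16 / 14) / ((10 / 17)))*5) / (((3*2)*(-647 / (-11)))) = -48125 / 131988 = -0.36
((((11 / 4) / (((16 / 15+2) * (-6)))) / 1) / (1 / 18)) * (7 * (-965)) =3343725 / 184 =18172.42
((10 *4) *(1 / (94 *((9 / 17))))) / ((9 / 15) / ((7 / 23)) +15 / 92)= 1094800 / 2907279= 0.38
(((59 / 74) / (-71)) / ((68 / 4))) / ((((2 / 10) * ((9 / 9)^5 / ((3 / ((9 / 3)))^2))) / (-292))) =43070 / 44659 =0.96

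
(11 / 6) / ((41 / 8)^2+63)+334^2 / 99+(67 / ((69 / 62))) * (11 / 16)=1168.24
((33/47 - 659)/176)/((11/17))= -131495/22748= -5.78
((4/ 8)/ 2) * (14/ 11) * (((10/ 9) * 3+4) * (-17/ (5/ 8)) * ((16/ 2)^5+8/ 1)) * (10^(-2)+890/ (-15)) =138828844336/ 1125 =123403417.19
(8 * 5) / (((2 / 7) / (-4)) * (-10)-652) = -280 / 4559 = -0.06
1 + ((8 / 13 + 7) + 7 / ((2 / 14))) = 749 / 13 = 57.62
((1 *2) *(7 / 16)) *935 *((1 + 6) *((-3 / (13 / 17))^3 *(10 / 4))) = -30387027825 / 35152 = -864446.63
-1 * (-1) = 1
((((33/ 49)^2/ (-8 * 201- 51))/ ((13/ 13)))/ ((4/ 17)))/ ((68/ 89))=-32307/ 21244048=-0.00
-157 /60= -2.62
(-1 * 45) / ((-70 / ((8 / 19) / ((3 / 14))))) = 24 / 19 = 1.26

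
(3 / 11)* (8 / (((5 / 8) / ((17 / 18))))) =544 / 165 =3.30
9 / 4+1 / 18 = 83 / 36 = 2.31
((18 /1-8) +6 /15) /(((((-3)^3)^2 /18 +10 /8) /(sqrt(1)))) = 208 /835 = 0.25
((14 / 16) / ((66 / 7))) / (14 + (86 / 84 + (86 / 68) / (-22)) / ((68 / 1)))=99127 / 14969195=0.01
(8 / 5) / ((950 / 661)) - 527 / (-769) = 3284861 / 1826375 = 1.80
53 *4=212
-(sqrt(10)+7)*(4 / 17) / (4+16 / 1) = -0.12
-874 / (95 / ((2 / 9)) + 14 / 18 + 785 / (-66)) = -43263 / 20611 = -2.10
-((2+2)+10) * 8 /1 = -112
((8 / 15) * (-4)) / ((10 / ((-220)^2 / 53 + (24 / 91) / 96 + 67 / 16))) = -70793753 / 361725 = -195.71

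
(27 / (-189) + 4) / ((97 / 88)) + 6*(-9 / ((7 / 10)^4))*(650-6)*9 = -43370523576 / 33271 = -1303553.35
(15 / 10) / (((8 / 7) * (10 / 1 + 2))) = 7 / 64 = 0.11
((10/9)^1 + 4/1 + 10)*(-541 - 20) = -25432/3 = -8477.33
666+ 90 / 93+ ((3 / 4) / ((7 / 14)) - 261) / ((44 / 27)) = 1385085 / 2728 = 507.73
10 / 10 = 1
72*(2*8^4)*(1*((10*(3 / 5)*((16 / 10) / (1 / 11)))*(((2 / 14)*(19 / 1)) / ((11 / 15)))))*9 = 14523826176 / 7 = 2074832310.86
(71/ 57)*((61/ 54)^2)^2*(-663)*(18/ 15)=-217255091131/ 134631720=-1613.70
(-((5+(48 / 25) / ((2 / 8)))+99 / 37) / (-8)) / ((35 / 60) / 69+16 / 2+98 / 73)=107318322 / 522816475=0.21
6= 6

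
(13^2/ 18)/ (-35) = -169/ 630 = -0.27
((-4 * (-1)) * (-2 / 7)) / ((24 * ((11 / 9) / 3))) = -9 / 77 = -0.12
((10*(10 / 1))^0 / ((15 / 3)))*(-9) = -9 / 5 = -1.80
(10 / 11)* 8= 80 / 11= 7.27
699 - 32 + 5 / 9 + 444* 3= 17996 / 9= 1999.56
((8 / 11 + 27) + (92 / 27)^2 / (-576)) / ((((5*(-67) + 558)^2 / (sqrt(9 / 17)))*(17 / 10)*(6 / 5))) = 0.00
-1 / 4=-0.25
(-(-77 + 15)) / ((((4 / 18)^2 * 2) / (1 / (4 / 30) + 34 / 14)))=349029 / 56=6232.66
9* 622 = 5598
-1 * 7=-7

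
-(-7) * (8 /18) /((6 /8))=112 /27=4.15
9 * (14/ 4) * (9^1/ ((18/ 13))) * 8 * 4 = 6552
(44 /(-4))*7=-77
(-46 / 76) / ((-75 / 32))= 368 / 1425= 0.26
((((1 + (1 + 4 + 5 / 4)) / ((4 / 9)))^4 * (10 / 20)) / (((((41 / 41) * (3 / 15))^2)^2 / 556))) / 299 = 403140886936875 / 9797632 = 41146767.60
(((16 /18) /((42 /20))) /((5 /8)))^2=16384 /35721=0.46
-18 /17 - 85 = -1463 /17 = -86.06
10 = 10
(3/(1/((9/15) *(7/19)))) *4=2.65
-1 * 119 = -119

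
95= 95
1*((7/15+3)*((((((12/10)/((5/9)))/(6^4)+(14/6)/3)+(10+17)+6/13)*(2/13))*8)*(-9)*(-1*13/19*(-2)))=-556496/375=-1483.99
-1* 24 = -24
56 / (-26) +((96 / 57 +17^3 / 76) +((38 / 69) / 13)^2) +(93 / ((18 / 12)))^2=238986127105 / 61150284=3908.18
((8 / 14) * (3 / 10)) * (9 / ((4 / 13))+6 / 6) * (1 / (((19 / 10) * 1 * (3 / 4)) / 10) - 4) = 10406 / 665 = 15.65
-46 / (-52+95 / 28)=1288 / 1361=0.95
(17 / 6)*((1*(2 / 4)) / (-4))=-17 / 48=-0.35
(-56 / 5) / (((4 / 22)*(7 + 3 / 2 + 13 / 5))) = -616 / 111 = -5.55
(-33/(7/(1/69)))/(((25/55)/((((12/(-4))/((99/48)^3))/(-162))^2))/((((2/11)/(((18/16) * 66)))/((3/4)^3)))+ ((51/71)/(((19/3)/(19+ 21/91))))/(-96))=-414264628084736/106581680317962043133415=-0.00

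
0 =0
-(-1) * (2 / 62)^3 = 1 / 29791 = 0.00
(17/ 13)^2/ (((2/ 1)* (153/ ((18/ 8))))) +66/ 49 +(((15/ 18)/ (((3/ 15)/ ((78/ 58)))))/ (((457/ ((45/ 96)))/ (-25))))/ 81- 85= -15862311923345/ 189644704704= -83.64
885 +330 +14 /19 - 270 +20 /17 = 305853 /323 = 946.91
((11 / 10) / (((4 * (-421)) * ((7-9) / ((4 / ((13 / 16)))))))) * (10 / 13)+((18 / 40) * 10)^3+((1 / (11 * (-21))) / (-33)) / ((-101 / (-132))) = 1210142167343 / 13279818552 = 91.13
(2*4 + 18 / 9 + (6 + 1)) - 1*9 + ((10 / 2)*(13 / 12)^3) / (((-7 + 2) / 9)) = -661 / 192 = -3.44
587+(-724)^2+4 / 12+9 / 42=22040069 / 42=524763.55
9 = 9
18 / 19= 0.95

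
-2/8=-1/4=-0.25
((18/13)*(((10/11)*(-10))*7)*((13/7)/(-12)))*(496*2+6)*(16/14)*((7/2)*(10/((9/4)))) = 7984000/33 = 241939.39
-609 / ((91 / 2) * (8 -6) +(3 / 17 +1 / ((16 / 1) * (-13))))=-717808 / 107461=-6.68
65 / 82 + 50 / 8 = 1155 / 164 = 7.04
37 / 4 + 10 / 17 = 669 / 68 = 9.84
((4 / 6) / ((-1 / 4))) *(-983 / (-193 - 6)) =-13.17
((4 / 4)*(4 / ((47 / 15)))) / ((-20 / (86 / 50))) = -129 / 1175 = -0.11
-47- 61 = -108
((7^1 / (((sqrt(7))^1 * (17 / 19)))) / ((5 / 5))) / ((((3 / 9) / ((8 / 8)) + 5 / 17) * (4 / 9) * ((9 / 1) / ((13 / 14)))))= 741 * sqrt(7) / 1792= 1.09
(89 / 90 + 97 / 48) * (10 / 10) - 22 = -13673 / 720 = -18.99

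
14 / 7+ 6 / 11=28 / 11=2.55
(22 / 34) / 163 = 11 / 2771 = 0.00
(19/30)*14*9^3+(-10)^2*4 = 34319/5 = 6863.80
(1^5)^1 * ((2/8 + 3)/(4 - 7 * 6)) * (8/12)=-13/228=-0.06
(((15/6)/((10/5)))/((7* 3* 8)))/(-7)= -0.00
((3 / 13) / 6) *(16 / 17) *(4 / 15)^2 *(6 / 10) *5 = 128 / 16575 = 0.01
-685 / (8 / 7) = -4795 / 8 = -599.38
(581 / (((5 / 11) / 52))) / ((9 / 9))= 332332 / 5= 66466.40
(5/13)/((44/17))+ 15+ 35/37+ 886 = 19091929/21164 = 902.09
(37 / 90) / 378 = 37 / 34020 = 0.00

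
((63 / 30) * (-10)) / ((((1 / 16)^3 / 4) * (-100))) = 86016 / 25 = 3440.64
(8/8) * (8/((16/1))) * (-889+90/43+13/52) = -443.33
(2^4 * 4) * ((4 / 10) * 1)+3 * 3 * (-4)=-52 / 5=-10.40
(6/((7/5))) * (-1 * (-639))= 19170/7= 2738.57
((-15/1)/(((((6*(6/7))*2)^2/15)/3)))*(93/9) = -65.93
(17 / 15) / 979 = 17 / 14685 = 0.00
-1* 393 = -393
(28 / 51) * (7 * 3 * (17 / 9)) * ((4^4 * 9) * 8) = 401408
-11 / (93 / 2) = -22 / 93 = -0.24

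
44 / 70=22 / 35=0.63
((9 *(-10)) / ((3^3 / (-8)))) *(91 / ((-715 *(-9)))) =112 / 297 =0.38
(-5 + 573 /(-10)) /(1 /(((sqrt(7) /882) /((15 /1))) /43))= -89 *sqrt(7) /812700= -0.00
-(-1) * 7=7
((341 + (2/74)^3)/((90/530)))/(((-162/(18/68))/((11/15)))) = -559442719/232497270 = -2.41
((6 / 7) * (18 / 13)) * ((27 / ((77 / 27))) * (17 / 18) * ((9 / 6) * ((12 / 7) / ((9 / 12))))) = 1784592 / 49049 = 36.38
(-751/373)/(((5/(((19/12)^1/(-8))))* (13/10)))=14269/232752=0.06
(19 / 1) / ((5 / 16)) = 304 / 5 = 60.80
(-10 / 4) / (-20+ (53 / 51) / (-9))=2295 / 18466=0.12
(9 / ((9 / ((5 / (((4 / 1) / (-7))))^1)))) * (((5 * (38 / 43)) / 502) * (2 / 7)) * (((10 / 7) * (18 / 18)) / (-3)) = 2375 / 226653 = 0.01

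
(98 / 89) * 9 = 882 / 89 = 9.91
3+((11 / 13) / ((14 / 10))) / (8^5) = 8945719 / 2981888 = 3.00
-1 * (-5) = 5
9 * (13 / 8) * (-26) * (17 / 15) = -8619 / 20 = -430.95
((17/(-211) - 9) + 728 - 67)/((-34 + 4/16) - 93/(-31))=-13420/633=-21.20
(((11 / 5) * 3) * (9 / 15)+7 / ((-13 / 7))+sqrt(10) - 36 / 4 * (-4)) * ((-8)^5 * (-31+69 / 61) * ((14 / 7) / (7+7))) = 59703296 * sqrt(10) / 427+702230167552 / 138775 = 5502357.39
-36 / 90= -2 / 5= -0.40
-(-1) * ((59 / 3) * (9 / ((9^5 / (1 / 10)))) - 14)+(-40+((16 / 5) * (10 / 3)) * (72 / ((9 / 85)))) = 1417044839 / 196830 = 7199.33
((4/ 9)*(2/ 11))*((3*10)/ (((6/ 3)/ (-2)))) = -80/ 33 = -2.42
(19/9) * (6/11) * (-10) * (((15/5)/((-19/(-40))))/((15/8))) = -1280/33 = -38.79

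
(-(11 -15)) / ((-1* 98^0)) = -4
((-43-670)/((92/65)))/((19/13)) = -26195/76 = -344.67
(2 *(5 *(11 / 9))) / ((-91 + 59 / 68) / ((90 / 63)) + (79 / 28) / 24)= -2094400 / 10791411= -0.19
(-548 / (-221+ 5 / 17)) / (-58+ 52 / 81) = -188649 / 4357948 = -0.04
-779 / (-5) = 779 / 5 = 155.80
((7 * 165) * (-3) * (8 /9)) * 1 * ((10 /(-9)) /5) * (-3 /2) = -3080 /3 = -1026.67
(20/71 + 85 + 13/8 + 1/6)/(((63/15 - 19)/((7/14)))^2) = 3709325/37324416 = 0.10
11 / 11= 1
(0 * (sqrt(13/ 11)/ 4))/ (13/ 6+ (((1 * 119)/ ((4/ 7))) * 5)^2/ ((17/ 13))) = 0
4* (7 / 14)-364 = -362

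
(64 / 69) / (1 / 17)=1088 / 69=15.77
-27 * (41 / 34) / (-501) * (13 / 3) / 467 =1599 / 2651626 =0.00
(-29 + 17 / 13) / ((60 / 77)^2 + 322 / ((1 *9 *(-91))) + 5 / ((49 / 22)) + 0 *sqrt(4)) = -2401245 / 213217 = -11.26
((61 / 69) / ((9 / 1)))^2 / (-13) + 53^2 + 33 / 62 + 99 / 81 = 873657157135 / 310826646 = 2810.75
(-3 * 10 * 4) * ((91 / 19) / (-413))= 1560 / 1121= 1.39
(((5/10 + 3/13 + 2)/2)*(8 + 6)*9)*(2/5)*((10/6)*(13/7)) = 213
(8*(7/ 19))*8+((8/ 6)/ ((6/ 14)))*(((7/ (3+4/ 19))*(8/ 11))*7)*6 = 8826496/ 38247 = 230.78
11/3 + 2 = 17/3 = 5.67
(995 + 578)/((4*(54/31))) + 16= 52219/216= 241.75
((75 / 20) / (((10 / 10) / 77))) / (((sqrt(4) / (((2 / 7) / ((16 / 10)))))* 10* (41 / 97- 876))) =-1455 / 494144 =-0.00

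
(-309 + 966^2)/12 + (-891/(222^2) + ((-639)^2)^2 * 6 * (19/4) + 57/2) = 13010133217408927/2738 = 4751692190434.23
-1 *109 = -109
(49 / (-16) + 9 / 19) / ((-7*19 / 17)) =13379 / 40432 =0.33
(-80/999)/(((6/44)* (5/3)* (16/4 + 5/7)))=-224/2997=-0.07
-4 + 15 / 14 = -41 / 14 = -2.93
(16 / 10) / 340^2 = 1 / 72250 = 0.00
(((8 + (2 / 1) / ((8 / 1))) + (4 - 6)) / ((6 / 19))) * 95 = 45125 / 24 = 1880.21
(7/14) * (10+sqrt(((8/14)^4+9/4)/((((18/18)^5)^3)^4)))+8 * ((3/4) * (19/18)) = sqrt(22633)/196+34/3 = 12.10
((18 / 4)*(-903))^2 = 66048129 / 4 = 16512032.25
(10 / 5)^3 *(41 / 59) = 5.56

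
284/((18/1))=142/9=15.78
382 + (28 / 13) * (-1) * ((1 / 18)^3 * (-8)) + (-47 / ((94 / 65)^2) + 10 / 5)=644128523 / 1781676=361.53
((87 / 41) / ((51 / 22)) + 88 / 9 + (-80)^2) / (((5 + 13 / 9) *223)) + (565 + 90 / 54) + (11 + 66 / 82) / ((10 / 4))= 575.85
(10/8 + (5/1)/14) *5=225/28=8.04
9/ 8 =1.12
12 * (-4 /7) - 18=-174 /7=-24.86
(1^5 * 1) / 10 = 1 / 10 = 0.10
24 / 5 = 4.80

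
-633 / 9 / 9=-211 / 27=-7.81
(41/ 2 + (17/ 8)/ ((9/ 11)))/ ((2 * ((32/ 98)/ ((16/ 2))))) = 81487/ 288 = 282.94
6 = 6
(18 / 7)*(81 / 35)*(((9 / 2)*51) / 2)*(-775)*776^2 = -15615840299040 / 49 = -318690618347.76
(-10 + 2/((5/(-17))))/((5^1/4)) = -336/25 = -13.44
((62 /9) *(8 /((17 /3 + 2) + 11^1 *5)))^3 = 1906624 /2803221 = 0.68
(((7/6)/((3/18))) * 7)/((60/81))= 1323/20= 66.15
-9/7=-1.29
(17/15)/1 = 17/15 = 1.13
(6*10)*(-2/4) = -30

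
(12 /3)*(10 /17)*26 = 61.18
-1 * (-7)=7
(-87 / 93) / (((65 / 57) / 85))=-69.73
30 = 30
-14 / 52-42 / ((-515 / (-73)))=-6.22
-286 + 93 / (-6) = -603 / 2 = -301.50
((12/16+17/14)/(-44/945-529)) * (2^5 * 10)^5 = -6228541440000000/499949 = -12458353632.07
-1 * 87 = -87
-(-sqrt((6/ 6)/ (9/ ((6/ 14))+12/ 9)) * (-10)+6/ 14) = -10 * sqrt(201)/ 67-3/ 7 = -2.54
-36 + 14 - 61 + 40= -43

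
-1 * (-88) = 88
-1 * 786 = -786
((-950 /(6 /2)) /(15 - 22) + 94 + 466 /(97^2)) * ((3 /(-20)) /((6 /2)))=-13760851 /1975890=-6.96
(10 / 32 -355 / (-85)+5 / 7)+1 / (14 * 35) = 346881 / 66640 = 5.21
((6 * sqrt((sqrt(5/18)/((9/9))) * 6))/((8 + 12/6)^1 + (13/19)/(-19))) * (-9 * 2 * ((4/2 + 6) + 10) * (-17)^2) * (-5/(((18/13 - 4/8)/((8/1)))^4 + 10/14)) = 1476318901150679040 * 10^(1/4)/3741210671011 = 701726.72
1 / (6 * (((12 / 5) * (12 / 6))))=5 / 144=0.03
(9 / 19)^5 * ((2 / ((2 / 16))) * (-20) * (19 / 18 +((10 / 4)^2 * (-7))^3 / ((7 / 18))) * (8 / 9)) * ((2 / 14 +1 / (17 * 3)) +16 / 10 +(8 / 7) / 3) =922508163351648 / 294655781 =3130799.47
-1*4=-4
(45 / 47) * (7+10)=765 / 47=16.28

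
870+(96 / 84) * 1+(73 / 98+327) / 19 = 1654187 / 1862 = 888.39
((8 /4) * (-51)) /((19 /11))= -1122 /19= -59.05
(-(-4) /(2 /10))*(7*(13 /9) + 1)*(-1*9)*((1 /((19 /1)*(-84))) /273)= 500 /108927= 0.00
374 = 374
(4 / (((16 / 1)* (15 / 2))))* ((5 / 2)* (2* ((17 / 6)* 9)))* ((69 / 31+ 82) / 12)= 44387 / 1488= 29.83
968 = 968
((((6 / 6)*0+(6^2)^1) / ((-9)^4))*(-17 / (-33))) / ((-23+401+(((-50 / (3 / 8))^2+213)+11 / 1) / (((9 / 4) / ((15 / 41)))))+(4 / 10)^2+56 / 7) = 34850 / 40850112699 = 0.00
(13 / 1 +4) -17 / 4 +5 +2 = 79 / 4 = 19.75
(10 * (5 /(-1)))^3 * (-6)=750000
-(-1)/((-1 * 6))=-1/6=-0.17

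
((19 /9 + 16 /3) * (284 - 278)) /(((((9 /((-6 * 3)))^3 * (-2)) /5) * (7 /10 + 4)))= 26800 /141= 190.07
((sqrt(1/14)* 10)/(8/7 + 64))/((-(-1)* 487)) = 5* sqrt(14)/222072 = 0.00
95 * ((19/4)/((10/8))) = 361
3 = 3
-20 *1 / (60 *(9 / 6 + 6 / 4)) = -1 / 9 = -0.11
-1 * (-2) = 2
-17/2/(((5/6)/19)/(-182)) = 176358/5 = 35271.60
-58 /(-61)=58 /61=0.95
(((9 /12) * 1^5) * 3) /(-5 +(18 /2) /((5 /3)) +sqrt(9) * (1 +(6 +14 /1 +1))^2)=45 /29048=0.00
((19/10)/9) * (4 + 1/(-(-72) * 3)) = 3287/3888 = 0.85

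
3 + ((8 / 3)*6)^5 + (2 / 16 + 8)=8388697 / 8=1048587.12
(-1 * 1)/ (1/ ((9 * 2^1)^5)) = -1889568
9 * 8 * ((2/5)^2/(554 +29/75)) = 864/41579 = 0.02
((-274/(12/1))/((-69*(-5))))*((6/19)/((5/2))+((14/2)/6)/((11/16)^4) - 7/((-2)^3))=-28461909331/69099663600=-0.41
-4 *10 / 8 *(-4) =20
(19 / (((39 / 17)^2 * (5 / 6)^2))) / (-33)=-0.16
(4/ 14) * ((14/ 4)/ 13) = 1/ 13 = 0.08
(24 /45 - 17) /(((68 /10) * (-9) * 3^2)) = 247 /8262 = 0.03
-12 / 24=-1 / 2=-0.50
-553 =-553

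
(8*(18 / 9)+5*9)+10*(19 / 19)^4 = 71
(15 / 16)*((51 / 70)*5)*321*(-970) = -119099025 / 112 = -1063384.15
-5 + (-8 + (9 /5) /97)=-6296 /485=-12.98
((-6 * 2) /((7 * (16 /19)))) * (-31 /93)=19 /28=0.68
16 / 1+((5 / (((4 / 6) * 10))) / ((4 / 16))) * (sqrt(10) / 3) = 19.16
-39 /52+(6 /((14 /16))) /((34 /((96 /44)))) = -0.31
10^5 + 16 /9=900016 /9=100001.78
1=1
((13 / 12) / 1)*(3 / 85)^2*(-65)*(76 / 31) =-9633 / 44795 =-0.22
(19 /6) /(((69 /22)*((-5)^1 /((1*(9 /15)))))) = -209 /1725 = -0.12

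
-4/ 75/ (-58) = 2/ 2175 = 0.00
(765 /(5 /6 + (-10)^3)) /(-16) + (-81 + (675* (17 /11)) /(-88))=-4896099 /52756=-92.81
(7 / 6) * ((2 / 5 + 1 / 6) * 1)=119 / 180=0.66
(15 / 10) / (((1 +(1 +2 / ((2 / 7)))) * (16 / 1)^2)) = 1 / 1536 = 0.00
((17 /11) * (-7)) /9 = -1.20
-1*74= -74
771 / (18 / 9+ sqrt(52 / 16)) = 202.75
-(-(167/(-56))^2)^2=-777796321/9834496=-79.09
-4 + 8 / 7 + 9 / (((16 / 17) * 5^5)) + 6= 1101071 / 350000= 3.15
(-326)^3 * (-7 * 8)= 1940174656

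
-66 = -66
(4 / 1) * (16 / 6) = 32 / 3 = 10.67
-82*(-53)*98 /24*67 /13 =7133959 /78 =91461.01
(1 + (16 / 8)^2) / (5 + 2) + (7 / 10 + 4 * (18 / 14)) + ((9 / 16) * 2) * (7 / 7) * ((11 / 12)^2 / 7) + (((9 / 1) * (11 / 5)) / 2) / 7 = 36317 / 4480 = 8.11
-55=-55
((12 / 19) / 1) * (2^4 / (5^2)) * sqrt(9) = 576 / 475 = 1.21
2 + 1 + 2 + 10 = 15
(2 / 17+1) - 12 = -10.88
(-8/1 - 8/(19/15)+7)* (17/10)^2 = -40171/1900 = -21.14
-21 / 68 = -0.31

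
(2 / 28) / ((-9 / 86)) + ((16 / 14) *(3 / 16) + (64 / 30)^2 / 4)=703 / 1050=0.67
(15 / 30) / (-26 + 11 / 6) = -0.02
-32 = -32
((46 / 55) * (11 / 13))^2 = 2116 / 4225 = 0.50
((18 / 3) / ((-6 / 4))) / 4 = -1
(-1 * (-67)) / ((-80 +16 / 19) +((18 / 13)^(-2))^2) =-133634448 / 157341245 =-0.85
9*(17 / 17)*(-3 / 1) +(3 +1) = -23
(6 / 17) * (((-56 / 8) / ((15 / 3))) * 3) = -1.48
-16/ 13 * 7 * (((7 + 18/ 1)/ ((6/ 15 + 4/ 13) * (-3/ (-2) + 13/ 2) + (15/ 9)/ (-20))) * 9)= -1512000/ 4351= -347.51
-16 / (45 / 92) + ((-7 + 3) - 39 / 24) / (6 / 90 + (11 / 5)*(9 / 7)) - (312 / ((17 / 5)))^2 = -267429224881 / 31628160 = -8455.42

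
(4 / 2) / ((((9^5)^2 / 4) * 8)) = 1 / 3486784401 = 0.00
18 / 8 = 9 / 4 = 2.25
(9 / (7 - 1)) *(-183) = -549 / 2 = -274.50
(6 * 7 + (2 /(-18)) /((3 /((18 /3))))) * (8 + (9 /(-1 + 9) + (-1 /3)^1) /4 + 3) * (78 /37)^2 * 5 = 42693625 /4107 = 10395.33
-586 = -586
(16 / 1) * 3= 48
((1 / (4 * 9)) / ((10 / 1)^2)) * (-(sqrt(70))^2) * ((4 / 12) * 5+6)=-161 / 1080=-0.15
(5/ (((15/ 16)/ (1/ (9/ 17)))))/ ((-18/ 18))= -272/ 27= -10.07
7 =7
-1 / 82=-0.01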